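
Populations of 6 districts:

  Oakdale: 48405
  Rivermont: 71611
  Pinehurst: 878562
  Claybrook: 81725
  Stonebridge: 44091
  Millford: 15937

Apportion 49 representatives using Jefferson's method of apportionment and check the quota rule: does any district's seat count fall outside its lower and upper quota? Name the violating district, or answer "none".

Pinehurst

Standard quotas: Oakdale 2.080, Rivermont 3.077, Pinehurst 37.752, Claybrook 3.512, Stonebridge 1.895, Millford 0.685.
Jefferson allocation: Oakdale 2, Rivermont 3, Pinehurst 39, Claybrook 3, Stonebridge 2, Millford 0.
Pinehurst has quota 37.752 (lower 37, upper 38) but receives 39 — outside the quota interval.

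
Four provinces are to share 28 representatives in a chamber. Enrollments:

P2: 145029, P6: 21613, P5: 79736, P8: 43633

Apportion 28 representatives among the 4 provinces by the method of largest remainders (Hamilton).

Standard divisor: 290011 ÷ 28 ≈ 10357.536.
Standard quotas: P2 14.0023, P6 2.0867, P5 7.6984, P8 4.2127.
Lower quotas: P2 14, P6 2, P5 7, P8 4 (sum 27, leaving 1 seat).
Remainders in descending order: P5 0.6984, P8 0.2127, P6 0.0867, P2 0.0023.
The surplus seat goes to P5.

P2 14, P6 2, P5 8, P8 4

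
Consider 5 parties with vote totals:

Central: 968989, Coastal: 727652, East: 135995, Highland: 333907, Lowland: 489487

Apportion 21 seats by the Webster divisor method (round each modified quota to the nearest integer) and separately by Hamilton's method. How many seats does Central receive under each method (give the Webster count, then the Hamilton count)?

Webster: Central 7, Coastal 6, East 1, Highland 3, Lowland 4.
Hamilton: Central 8, Coastal 6, East 1, Highland 2, Lowland 4.
Central gets 7 under Webster and 8 under Hamilton.

7 and 8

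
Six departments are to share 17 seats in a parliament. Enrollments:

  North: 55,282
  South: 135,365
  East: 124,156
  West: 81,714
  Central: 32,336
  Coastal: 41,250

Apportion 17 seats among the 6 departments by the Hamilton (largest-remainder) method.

North 2, South 5, East 4, West 3, Central 1, Coastal 2

Total 470103; standard divisor 470103/17 ≈ 27653.118.
Standard quotas: North 1.9991, South 4.8951, East 4.4898, West 2.9550, Central 1.1693, Coastal 1.4917.
Lower quotas: North 1, South 4, East 4, West 2, Central 1, Coastal 1 (sum 13, leaving 4 seats).
Remainders in descending order: North 0.9991, West 0.9550, South 0.8951, Coastal 0.4917, East 0.4898, Central 0.1693.
Largest remainders: North, West, South, Coastal receive the extra seats.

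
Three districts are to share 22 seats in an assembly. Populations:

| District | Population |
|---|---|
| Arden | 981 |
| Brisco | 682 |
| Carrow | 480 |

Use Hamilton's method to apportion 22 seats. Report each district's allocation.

Arden=10, Brisco=7, Carrow=5

Standard divisor: 2143 ÷ 22 ≈ 97.409.
Standard quotas: Arden 10.071, Brisco 7.001, Carrow 4.928.
Lower quotas: Arden 10, Brisco 7, Carrow 4 (sum 21, leaving 1 seat).
Remainders in descending order: Carrow 0.928, Arden 0.071, Brisco 0.001.
The surplus seat goes to Carrow.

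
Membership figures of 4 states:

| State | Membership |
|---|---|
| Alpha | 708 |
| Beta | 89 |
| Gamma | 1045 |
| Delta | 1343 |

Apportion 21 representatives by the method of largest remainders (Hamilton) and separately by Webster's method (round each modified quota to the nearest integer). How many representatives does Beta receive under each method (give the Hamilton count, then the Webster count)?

0 and 1

Hamilton: Alpha 5, Beta 0, Gamma 7, Delta 9.
Webster: Alpha 4, Beta 1, Gamma 7, Delta 9.
Beta gets 0 under Hamilton and 1 under Webster.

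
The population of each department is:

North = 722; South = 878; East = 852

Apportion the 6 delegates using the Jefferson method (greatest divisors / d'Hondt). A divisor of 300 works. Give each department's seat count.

North=2, South=2, East=2

With modified divisor 300: modified quotas North 2.407, South 2.927, East 2.840.
Rounding down: North 2, South 2, East 2 (total 6).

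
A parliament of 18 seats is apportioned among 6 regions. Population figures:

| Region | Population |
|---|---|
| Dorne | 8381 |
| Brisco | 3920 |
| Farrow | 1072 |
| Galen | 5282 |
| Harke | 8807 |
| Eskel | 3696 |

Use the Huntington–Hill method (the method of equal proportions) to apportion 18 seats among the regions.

Dorne=5, Brisco=2, Farrow=1, Galen=3, Harke=5, Eskel=2

With divisor 1741: modified quotas Dorne 4.814, Brisco 2.252, Farrow 0.616, Galen 3.034, Harke 5.059, Eskel 2.123.
Geometric-mean thresholds: Dorne √(4·5)=4.472, Brisco √(2·3)=2.449, Farrow (min 1), Galen √(3·4)=3.464, Harke √(5·6)=5.477, Eskel √(2·3)=2.449.
Each quota rounded against its threshold gives Dorne 5, Brisco 2, Farrow 1, Galen 3, Harke 5, Eskel 2 (total 18).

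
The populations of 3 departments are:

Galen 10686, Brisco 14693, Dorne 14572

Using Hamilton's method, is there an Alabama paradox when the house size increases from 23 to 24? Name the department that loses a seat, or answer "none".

none

At 23 seats: Galen 6, Brisco 9, Dorne 8.
At 24 seats: Galen 6, Brisco 9, Dorne 9.
No department's allocation decreased.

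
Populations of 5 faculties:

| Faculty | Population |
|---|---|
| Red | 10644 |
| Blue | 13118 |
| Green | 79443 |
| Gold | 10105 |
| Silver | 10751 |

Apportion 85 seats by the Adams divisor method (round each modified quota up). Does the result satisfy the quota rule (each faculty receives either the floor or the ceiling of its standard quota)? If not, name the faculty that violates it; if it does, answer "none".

Green

Standard quotas: Red 7.293, Blue 8.988, Green 54.430, Gold 6.923, Silver 7.366.
Adams allocation: Red 8, Blue 9, Green 53, Gold 7, Silver 8.
Green has quota 54.430 (lower 54, upper 55) but receives 53 — outside the quota interval.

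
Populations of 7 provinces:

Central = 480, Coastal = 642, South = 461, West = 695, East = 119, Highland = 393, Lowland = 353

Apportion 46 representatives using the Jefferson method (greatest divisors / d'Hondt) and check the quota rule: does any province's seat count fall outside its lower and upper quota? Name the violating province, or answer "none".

none

Standard quotas: Central 7.025, Coastal 9.396, South 6.747, West 10.172, East 1.742, Highland 5.752, Lowland 5.166.
Jefferson allocation: Central 7, Coastal 10, South 7, West 10, East 1, Highland 6, Lowland 5.
Every allocation lies between the lower and upper quota.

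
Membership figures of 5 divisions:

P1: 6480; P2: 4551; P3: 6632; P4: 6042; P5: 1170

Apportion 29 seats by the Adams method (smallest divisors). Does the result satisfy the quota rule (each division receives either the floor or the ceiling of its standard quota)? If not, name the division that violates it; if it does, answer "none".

none

Standard quotas: P1 7.555, P2 5.306, P3 7.732, P4 7.044, P5 1.364.
Adams allocation: P1 7, P2 5, P3 8, P4 7, P5 2.
Every allocation lies between the lower and upper quota.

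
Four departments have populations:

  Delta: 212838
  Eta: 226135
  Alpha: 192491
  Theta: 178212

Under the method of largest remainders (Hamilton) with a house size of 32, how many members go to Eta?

9

Total 809676; standard divisor 809676/32 ≈ 25302.375.
Standard quotas: Delta 8.4118, Eta 8.9373, Alpha 7.6076, Theta 7.0433.
Lower quotas: Delta 8, Eta 8, Alpha 7, Theta 7 (sum 30, leaving 2 seats).
Remainders in descending order: Eta 0.9373, Alpha 0.6076, Delta 0.4118, Theta 0.0433.
Largest remainders: Eta, Alpha receive the extra seats.
Eta receives 9.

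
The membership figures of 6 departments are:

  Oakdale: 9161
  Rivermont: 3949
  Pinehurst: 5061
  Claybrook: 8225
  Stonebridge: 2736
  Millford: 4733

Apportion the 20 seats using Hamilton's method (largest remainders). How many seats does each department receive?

The standard divisor is 33865/20 ≈ 1693.25.
Standard quotas: Oakdale 5.4103, Rivermont 2.3322, Pinehurst 2.9889, Claybrook 4.8575, Stonebridge 1.6158, Millford 2.7952.
Lower quotas: Oakdale 5, Rivermont 2, Pinehurst 2, Claybrook 4, Stonebridge 1, Millford 2 (sum 16, leaving 4 seats).
Remainders in descending order: Pinehurst 0.9889, Claybrook 0.8575, Millford 0.7952, Stonebridge 0.6158, Oakdale 0.4103, Rivermont 0.3322.
Largest remainders: Pinehurst, Claybrook, Millford, Stonebridge receive the extra seats.

Oakdale 5; Rivermont 2; Pinehurst 3; Claybrook 5; Stonebridge 2; Millford 3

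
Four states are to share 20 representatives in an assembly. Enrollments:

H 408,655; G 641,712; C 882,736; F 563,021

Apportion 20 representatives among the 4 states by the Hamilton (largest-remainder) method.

H 3; G 5; C 7; F 5

Total 2496124; standard divisor 2496124/20 ≈ 124806.2.
Standard quotas: H 3.2743, G 5.1417, C 7.0729, F 4.5112.
Lower quotas: H 3, G 5, C 7, F 4 (sum 19, leaving 1 seat).
Remainders in descending order: F 0.5112, H 0.2743, G 0.1417, C 0.0729.
Largest remainder: F receives the extra seat.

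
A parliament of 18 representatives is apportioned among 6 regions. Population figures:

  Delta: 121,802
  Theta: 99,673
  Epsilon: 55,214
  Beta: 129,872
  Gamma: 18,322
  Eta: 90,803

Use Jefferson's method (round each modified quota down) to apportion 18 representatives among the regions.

Delta 4; Theta 4; Epsilon 2; Beta 5; Gamma 0; Eta 3

Standard divisor 515686/18 ≈ 28649.222; standard quotas: Delta 4.251, Theta 3.479, Epsilon 1.927, Beta 4.533, Gamma 0.640, Eta 3.169.
Rounding down gives 4, 3, 1, 4, 0, 3 = 15 seats, so the divisor must be adjusted.
With modified divisor 24600: modified quotas Delta 4.951, Theta 4.052, Epsilon 2.244, Beta 5.279, Gamma 0.745, Eta 3.691.
Rounding down: Delta 4, Theta 4, Epsilon 2, Beta 5, Gamma 0, Eta 3 (total 18).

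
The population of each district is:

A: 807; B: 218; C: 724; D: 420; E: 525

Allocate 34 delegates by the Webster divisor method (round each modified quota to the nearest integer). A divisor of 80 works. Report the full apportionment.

A: 10, B: 3, C: 9, D: 5, E: 7

With modified divisor 80: modified quotas A 10.088, B 2.725, C 9.050, D 5.250, E 6.562.
Rounding to the nearest integer: A 10, B 3, C 9, D 5, E 7 (total 34).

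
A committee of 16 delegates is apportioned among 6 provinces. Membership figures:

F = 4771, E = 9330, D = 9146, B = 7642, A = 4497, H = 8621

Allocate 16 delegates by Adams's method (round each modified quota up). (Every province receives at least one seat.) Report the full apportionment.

F: 2, E: 3, D: 3, B: 3, A: 2, H: 3

Standard divisor 44007/16 ≈ 2750.438; standard quotas: F 1.735, E 3.392, D 3.325, B 2.778, A 1.635, H 3.134.
Rounding up gives 2, 4, 4, 3, 2, 4 = 19 seats, so the divisor must be adjusted.
With modified divisor 3500: modified quotas F 1.363, E 2.666, D 2.613, B 2.183, A 1.285, H 2.463.
Rounding up: F 2, E 3, D 3, B 3, A 2, H 3 (total 16).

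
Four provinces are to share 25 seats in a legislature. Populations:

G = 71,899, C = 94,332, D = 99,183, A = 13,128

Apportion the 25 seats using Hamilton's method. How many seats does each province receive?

Standard divisor: 278542 ÷ 25 ≈ 11141.68.
Standard quotas: G 6.4532, C 8.4666, D 8.9020, A 1.1783.
Lower quotas: G 6, C 8, D 8, A 1 (sum 23, leaving 2 seats).
Remainders in descending order: D 0.9020, C 0.4666, G 0.4532, A 0.1783.
Largest remainders: D, C receive the extra seats.

G 6, C 9, D 9, A 1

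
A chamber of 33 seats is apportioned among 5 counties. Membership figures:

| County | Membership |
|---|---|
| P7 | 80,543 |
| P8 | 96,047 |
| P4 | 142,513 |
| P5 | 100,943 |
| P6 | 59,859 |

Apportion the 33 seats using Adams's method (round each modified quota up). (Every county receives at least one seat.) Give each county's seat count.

P7=6, P8=7, P4=9, P5=7, P6=4

Standard divisor 479905/33 ≈ 14542.576; standard quotas: P7 5.538, P8 6.605, P4 9.800, P5 6.941, P6 4.116.
Rounding up gives 6, 7, 10, 7, 5 = 35 seats, so the divisor must be adjusted.
With modified divisor 15900: modified quotas P7 5.066, P8 6.041, P4 8.963, P5 6.349, P6 3.765.
Rounding up: P7 6, P8 7, P4 9, P5 7, P6 4 (total 33).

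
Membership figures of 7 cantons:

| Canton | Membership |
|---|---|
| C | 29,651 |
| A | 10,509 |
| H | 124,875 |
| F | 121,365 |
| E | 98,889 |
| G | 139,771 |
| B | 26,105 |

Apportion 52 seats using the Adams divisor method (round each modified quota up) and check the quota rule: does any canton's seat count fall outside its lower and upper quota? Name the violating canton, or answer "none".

none

Standard quotas: C 2.797, A 0.991, H 11.781, F 11.450, E 9.330, G 13.187, B 2.463.
Adams allocation: C 3, A 1, H 12, F 11, E 9, G 13, B 3.
Every allocation lies between the lower and upper quota.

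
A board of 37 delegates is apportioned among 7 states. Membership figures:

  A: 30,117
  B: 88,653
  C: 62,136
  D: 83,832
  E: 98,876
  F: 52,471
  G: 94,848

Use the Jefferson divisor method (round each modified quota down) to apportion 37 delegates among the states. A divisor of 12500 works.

A 2; B 7; C 4; D 6; E 7; F 4; G 7

With modified divisor 12500: modified quotas A 2.409, B 7.092, C 4.971, D 6.707, E 7.910, F 4.198, G 7.588.
Rounding down: A 2, B 7, C 4, D 6, E 7, F 4, G 7 (total 37).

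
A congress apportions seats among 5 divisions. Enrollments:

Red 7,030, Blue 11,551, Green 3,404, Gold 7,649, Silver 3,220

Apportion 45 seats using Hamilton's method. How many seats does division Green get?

The standard divisor is 32854/45 ≈ 730.089.
Standard quotas: Red 9.6290, Blue 15.8214, Green 4.6624, Gold 10.4768, Silver 4.4104.
Lower quotas: Red 9, Blue 15, Green 4, Gold 10, Silver 4 (sum 42, leaving 3 seats).
Remainders in descending order: Blue 0.8214, Green 0.6624, Red 0.6290, Gold 0.4768, Silver 0.4104.
Largest remainders: Blue, Green, Red receive the extra seats.
Green receives 5.

5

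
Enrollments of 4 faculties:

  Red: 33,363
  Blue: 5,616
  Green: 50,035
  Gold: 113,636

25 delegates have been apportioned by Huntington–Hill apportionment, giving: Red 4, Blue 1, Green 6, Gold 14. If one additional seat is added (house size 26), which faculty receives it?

Gold

Priority for the next seat is population ÷ (√(s·(s+1))).
Priorities: Red 7460.194, Blue 3971.112, Green 7720.568, Gold 7841.629.
Highest priority: Gold.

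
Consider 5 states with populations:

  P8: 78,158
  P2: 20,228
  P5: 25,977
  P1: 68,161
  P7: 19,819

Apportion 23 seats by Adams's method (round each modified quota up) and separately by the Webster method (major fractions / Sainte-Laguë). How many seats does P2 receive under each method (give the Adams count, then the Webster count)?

Adams: P8 8, P2 3, P5 3, P1 7, P7 2.
Webster: P8 9, P2 2, P5 3, P1 7, P7 2.
P2 gets 3 under Adams and 2 under Webster.

3 and 2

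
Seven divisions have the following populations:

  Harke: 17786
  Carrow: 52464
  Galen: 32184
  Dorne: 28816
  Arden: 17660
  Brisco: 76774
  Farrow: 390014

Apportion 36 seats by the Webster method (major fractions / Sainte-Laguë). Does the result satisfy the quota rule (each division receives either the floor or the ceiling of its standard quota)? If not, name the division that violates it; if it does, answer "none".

Standard quotas: Harke 1.040, Carrow 3.068, Galen 1.882, Dorne 1.685, Arden 1.033, Brisco 4.489, Farrow 22.804.
Webster allocation: Harke 1, Carrow 3, Galen 2, Dorne 2, Arden 1, Brisco 4, Farrow 23.
Every allocation lies between the lower and upper quota.

none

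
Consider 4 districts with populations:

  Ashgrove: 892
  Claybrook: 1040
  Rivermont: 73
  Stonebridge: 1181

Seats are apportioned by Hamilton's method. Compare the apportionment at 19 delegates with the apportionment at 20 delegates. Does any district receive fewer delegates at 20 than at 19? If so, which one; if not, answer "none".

Rivermont

At 19 seats: Ashgrove 5, Claybrook 6, Rivermont 1, Stonebridge 7.
At 20 seats: Ashgrove 6, Claybrook 7, Rivermont 0, Stonebridge 7.
Rivermont drops from 1 to 0.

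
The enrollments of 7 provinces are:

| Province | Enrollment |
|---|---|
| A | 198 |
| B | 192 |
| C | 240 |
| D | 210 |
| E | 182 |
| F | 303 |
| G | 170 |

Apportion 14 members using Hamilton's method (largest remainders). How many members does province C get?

2

The standard divisor is 1495/14 ≈ 106.786.
Standard quotas: A 1.854, B 1.798, C 2.247, D 1.967, E 1.704, F 2.837, G 1.592.
Lower quotas: A 1, B 1, C 2, D 1, E 1, F 2, G 1 (sum 9, leaving 5 seats).
Remainders in descending order: D 0.967, A 0.854, F 0.837, B 0.798, E 0.704, G 0.592, C 0.247.
The surplus seats go to D, A, F, B, E.
C receives 2.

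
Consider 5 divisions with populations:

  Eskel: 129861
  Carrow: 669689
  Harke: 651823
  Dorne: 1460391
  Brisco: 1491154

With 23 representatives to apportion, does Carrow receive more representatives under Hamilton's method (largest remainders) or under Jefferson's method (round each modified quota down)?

Jefferson

Hamilton: Eskel 1, Carrow 3, Harke 3, Dorne 8, Brisco 8.
Jefferson: Eskel 0, Carrow 4, Harke 3, Dorne 8, Brisco 8.
Carrow gets 3 under Hamilton and 4 under Jefferson.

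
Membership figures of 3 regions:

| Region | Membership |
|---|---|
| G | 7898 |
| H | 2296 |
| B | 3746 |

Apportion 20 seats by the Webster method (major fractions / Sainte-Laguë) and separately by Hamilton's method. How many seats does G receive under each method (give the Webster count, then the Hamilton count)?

12 and 11

Webster: G 12, H 3, B 5.
Hamilton: G 11, H 3, B 6.
G gets 12 under Webster and 11 under Hamilton.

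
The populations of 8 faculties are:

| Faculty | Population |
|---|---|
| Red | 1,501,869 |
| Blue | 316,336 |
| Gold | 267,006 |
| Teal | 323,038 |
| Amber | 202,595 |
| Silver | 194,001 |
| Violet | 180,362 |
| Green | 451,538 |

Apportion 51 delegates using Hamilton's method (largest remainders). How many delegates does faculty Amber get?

3

Total 3436745; standard divisor 3436745/51 ≈ 67387.157.
Standard quotas: Red 22.2872, Blue 4.6943, Gold 3.9623, Teal 4.7938, Amber 3.0064, Silver 2.8789, Violet 2.6765, Green 6.7007.
Lower quotas: Red 22, Blue 4, Gold 3, Teal 4, Amber 3, Silver 2, Violet 2, Green 6 (sum 46, leaving 5 seats).
Remainders in descending order: Gold 0.9623, Silver 0.8789, Teal 0.7938, Green 0.7007, Blue 0.6943, Violet 0.6765, Red 0.2872, Amber 0.0064.
Largest remainders: Gold, Silver, Teal, Green, Blue receive the extra seats.
Amber receives 3.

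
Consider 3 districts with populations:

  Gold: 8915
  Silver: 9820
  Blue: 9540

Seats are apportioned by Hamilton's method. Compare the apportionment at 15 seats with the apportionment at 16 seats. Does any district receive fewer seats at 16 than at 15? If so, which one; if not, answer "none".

none

At 15 seats: Gold 5, Silver 5, Blue 5.
At 16 seats: Gold 5, Silver 6, Blue 5.
No district's allocation decreased.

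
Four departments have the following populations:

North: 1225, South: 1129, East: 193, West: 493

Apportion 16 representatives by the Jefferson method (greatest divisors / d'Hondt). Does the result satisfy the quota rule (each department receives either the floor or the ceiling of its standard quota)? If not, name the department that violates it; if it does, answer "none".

Standard quotas: North 6.447, South 5.942, East 1.016, West 2.595.
Jefferson allocation: North 7, South 6, East 1, West 2.
Every allocation lies between the lower and upper quota.

none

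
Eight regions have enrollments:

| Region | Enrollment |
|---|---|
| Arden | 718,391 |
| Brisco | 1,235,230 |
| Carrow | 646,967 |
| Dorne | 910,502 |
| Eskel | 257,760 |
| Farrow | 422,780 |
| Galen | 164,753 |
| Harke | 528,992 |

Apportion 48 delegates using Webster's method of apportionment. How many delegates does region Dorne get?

Standard divisor 4885375/48 ≈ 101778.646; standard quotas: Arden 7.058, Brisco 12.136, Carrow 6.357, Dorne 8.946, Eskel 2.533, Farrow 4.154, Galen 1.619, Harke 5.197.
Rounding to the nearest integer gives Arden 7, Brisco 12, Carrow 6, Dorne 9, Eskel 3, Farrow 4, Galen 2, Harke 5 — total 48, matching the house size, so no adjustment is needed.
Dorne receives 9.

9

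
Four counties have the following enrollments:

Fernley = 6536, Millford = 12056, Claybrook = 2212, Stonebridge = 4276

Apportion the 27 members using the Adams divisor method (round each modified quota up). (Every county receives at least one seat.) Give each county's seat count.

Standard divisor 25080/27 ≈ 928.889; standard quotas: Fernley 7.036, Millford 12.979, Claybrook 2.381, Stonebridge 4.603.
Rounding up gives 8, 13, 3, 5 = 29 seats, so the divisor must be adjusted.
With modified divisor 1040: modified quotas Fernley 6.285, Millford 11.592, Claybrook 2.127, Stonebridge 4.112.
Rounding up: Fernley 7, Millford 12, Claybrook 3, Stonebridge 5 (total 27).

Fernley 7, Millford 12, Claybrook 3, Stonebridge 5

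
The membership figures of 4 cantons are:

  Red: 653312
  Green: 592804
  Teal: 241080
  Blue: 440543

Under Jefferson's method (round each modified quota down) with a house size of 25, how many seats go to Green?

8

Standard divisor 1927739/25 ≈ 77109.56; standard quotas: Red 8.473, Green 7.688, Teal 3.126, Blue 5.713.
Rounding down gives 8, 7, 3, 5 = 23 seats, so the divisor must be adjusted.
With modified divisor 73000: modified quotas Red 8.949, Green 8.121, Teal 3.302, Blue 6.035.
Rounding down: Red 8, Green 8, Teal 3, Blue 6 (total 25).
Green receives 8.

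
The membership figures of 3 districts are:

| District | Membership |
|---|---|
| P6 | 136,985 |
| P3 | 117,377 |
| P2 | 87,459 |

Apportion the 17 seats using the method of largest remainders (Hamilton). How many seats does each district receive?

Standard divisor: 341821 ÷ 17 ≈ 20107.118.
Standard quotas: P6 6.8128, P3 5.8376, P2 4.3497.
Lower quotas: P6 6, P3 5, P2 4 (sum 15, leaving 2 seats).
Remainders in descending order: P3 0.8376, P6 0.8128, P2 0.3497.
Largest remainders: P3, P6 receive the extra seats.

P6: 7, P3: 6, P2: 4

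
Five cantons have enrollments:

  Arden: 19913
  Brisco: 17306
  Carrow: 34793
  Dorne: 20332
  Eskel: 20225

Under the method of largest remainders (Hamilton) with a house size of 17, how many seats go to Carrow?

Standard divisor: 112569 ÷ 17 ≈ 6621.706.
Standard quotas: Arden 3.0072, Brisco 2.6135, Carrow 5.2544, Dorne 3.0705, Eskel 3.0543.
Lower quotas: Arden 3, Brisco 2, Carrow 5, Dorne 3, Eskel 3 (sum 16, leaving 1 seat).
Remainders in descending order: Brisco 0.6135, Carrow 0.2544, Dorne 0.0705, Eskel 0.0543, Arden 0.0072.
The surplus seat goes to Brisco.
Carrow receives 5.

5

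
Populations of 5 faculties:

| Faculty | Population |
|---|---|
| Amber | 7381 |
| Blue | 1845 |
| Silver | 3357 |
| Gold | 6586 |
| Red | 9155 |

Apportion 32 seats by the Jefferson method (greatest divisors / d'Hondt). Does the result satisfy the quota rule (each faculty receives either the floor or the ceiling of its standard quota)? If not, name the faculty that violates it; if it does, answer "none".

Standard quotas: Amber 8.339, Blue 2.084, Silver 3.793, Gold 7.441, Red 10.343.
Jefferson allocation: Amber 8, Blue 2, Silver 4, Gold 7, Red 11.
Every allocation lies between the lower and upper quota.

none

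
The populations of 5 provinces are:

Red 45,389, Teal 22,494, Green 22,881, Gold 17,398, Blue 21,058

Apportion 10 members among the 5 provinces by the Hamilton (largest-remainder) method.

The standard divisor is 129220/10 = 12922.
Standard quotas: Red 3.5125, Teal 1.7408, Green 1.7707, Gold 1.3464, Blue 1.6296.
Lower quotas: Red 3, Teal 1, Green 1, Gold 1, Blue 1 (sum 7, leaving 3 seats).
Remainders in descending order: Green 0.7707, Teal 0.7408, Blue 0.6296, Red 0.5125, Gold 0.3464.
Largest remainders: Green, Teal, Blue receive the extra seats.

Red: 3, Teal: 2, Green: 2, Gold: 1, Blue: 2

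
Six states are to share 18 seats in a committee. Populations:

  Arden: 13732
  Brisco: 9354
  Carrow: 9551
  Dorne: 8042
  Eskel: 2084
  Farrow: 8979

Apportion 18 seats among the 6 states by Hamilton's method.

Arden 5, Brisco 3, Carrow 3, Dorne 3, Eskel 1, Farrow 3

Standard divisor: 51742 ÷ 18 ≈ 2874.556.
Standard quotas: Arden 4.7771, Brisco 3.2541, Carrow 3.3226, Dorne 2.7976, Eskel 0.7250, Farrow 3.1236.
Lower quotas: Arden 4, Brisco 3, Carrow 3, Dorne 2, Eskel 0, Farrow 3 (sum 15, leaving 3 seats).
Remainders in descending order: Dorne 0.7976, Arden 0.7771, Eskel 0.7250, Carrow 0.3226, Brisco 0.2541, Farrow 0.1236.
The surplus seats go to Dorne, Arden, Eskel.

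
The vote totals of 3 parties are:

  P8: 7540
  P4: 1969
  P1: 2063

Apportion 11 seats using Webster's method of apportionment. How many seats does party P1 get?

2

Standard divisor 11572/11 ≈ 1052; standard quotas: P8 7.167, P4 1.872, P1 1.961.
Rounding to the nearest integer gives P8 7, P4 2, P1 2 — total 11, matching the house size, so no adjustment is needed.
P1 receives 2.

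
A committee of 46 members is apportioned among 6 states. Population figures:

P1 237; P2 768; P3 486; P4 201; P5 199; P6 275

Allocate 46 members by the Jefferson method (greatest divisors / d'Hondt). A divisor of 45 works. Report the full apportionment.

P1 5; P2 17; P3 10; P4 4; P5 4; P6 6

With modified divisor 45: modified quotas P1 5.267, P2 17.067, P3 10.800, P4 4.467, P5 4.422, P6 6.111.
Rounding down: P1 5, P2 17, P3 10, P4 4, P5 4, P6 6 (total 46).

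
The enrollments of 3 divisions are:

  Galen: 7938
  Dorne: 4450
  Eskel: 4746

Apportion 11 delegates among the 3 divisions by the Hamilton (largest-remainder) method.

The standard divisor is 17134/11 ≈ 1557.636.
Standard quotas: Galen 5.0962, Dorne 2.8569, Eskel 3.0469.
Lower quotas: Galen 5, Dorne 2, Eskel 3 (sum 10, leaving 1 seat).
Remainders in descending order: Dorne 0.8569, Galen 0.0962, Eskel 0.0469.
Largest remainder: Dorne receives the extra seat.

Galen: 5, Dorne: 3, Eskel: 3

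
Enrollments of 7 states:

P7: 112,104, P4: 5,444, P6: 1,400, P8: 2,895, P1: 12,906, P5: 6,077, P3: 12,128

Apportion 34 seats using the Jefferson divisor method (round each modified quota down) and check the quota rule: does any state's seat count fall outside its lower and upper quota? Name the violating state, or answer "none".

P7

Standard quotas: P7 24.919, P4 1.210, P6 0.311, P8 0.644, P1 2.869, P5 1.351, P3 2.696.
Jefferson allocation: P7 27, P4 1, P6 0, P8 0, P1 3, P5 1, P3 2.
P7 has quota 24.919 (lower 24, upper 25) but receives 27 — outside the quota interval.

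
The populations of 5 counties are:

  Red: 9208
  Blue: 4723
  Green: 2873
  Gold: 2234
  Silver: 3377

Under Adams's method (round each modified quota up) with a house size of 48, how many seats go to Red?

Standard divisor 22415/48 ≈ 466.979; standard quotas: Red 19.718, Blue 10.114, Green 6.152, Gold 4.784, Silver 7.232.
Rounding up gives 20, 11, 7, 5, 8 = 51 seats, so the divisor must be adjusted.
With modified divisor 484: modified quotas Red 19.025, Blue 9.758, Green 5.936, Gold 4.616, Silver 6.977.
Rounding up: Red 20, Blue 10, Green 6, Gold 5, Silver 7 (total 48).
Red receives 20.

20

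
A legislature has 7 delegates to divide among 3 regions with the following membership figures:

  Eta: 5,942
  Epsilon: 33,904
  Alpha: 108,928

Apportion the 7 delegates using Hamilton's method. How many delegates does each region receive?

Eta 0, Epsilon 2, Alpha 5

Standard divisor: 148774 ÷ 7 ≈ 21253.429.
Standard quotas: Eta 0.2796, Epsilon 1.5952, Alpha 5.1252.
Lower quotas: Eta 0, Epsilon 1, Alpha 5 (sum 6, leaving 1 seat).
Remainders in descending order: Epsilon 0.5952, Eta 0.2796, Alpha 0.1252.
Largest remainder: Epsilon receives the extra seat.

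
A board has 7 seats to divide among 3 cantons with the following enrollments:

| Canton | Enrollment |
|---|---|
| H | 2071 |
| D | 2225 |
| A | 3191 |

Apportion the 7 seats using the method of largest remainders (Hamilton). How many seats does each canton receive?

Standard divisor: 7487 ÷ 7 ≈ 1069.571.
Standard quotas: H 1.936, D 2.080, A 2.983.
Lower quotas: H 1, D 2, A 2 (sum 5, leaving 2 seats).
Remainders in descending order: A 0.983, H 0.936, D 0.080.
Largest remainders: A, H receive the extra seats.

H 2, D 2, A 3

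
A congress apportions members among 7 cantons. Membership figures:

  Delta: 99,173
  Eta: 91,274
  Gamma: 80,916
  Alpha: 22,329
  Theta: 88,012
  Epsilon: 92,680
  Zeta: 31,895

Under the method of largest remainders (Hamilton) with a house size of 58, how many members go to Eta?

10

Total 506279; standard divisor 506279/58 ≈ 8728.948.
Standard quotas: Delta 11.3614, Eta 10.4565, Gamma 9.2698, Alpha 2.5580, Theta 10.0828, Epsilon 10.6175, Zeta 3.6539.
Lower quotas: Delta 11, Eta 10, Gamma 9, Alpha 2, Theta 10, Epsilon 10, Zeta 3 (sum 55, leaving 3 seats).
Remainders in descending order: Zeta 0.6539, Epsilon 0.6175, Alpha 0.5580, Eta 0.4565, Delta 0.3614, Gamma 0.2698, Theta 0.0828.
Largest remainders: Zeta, Epsilon, Alpha receive the extra seats.
Eta receives 10.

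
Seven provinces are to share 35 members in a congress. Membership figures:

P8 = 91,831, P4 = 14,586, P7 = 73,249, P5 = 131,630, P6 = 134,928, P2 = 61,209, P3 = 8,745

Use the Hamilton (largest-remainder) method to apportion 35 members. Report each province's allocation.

Standard divisor: 516178 ÷ 35 ≈ 14747.943.
Standard quotas: P8 6.2267, P4 0.9890, P7 4.9667, P5 8.9253, P6 9.1489, P2 4.1503, P3 0.5930.
Lower quotas: P8 6, P4 0, P7 4, P5 8, P6 9, P2 4, P3 0 (sum 31, leaving 4 seats).
Remainders in descending order: P4 0.9890, P7 0.9667, P5 0.9253, P3 0.5930, P8 0.2267, P2 0.1503, P6 0.1489.
Largest remainders: P4, P7, P5, P3 receive the extra seats.

P8 6; P4 1; P7 5; P5 9; P6 9; P2 4; P3 1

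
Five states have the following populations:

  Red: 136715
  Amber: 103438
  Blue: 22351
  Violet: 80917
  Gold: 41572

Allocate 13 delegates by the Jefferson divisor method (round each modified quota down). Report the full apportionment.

Red 5, Amber 4, Blue 0, Violet 3, Gold 1

Standard divisor 384993/13 ≈ 29614.846; standard quotas: Red 4.616, Amber 3.493, Blue 0.755, Violet 2.732, Gold 1.404.
Rounding down gives 4, 3, 0, 2, 1 = 10 seats, so the divisor must be adjusted.
With modified divisor 24300: modified quotas Red 5.626, Amber 4.257, Blue 0.920, Violet 3.330, Gold 1.711.
Rounding down: Red 5, Amber 4, Blue 0, Violet 3, Gold 1 (total 13).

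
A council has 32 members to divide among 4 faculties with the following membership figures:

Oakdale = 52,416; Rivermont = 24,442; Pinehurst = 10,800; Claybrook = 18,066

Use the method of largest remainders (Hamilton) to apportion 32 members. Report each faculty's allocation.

Oakdale 16, Rivermont 7, Pinehurst 3, Claybrook 6

Total 105724; standard divisor 105724/32 ≈ 3303.875.
Standard quotas: Oakdale 15.8650, Rivermont 7.3980, Pinehurst 3.2689, Claybrook 5.4681.
Lower quotas: Oakdale 15, Rivermont 7, Pinehurst 3, Claybrook 5 (sum 30, leaving 2 seats).
Remainders in descending order: Oakdale 0.8650, Claybrook 0.4681, Rivermont 0.3980, Pinehurst 0.2689.
Largest remainders: Oakdale, Claybrook receive the extra seats.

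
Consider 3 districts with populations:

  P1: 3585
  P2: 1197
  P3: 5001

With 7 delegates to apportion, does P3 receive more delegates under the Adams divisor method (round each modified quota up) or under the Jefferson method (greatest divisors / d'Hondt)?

Jefferson

Adams: P1 3, P2 1, P3 3.
Jefferson: P1 2, P2 1, P3 4.
P3 gets 3 under Adams and 4 under Jefferson.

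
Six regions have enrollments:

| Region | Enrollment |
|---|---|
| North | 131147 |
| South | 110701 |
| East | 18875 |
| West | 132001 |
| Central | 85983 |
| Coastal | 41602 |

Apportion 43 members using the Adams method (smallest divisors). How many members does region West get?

Standard divisor 520309/43 ≈ 12100.209; standard quotas: North 10.838, South 9.149, East 1.560, West 10.909, Central 7.106, Coastal 3.438.
Rounding up gives 11, 10, 2, 11, 8, 4 = 46 seats, so the divisor must be adjusted.
With modified divisor 13160: modified quotas North 9.966, South 8.412, East 1.434, West 10.030, Central 6.534, Coastal 3.161.
Rounding up: North 10, South 9, East 2, West 11, Central 7, Coastal 4 (total 43).
West receives 11.

11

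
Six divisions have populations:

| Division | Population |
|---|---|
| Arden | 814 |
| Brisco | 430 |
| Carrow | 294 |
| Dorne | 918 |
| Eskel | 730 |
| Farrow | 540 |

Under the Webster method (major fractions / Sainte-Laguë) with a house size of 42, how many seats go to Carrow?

Standard divisor 3726/42 ≈ 88.714; standard quotas: Arden 9.176, Brisco 4.847, Carrow 3.314, Dorne 10.348, Eskel 8.229, Farrow 6.087.
Rounding to the nearest integer gives 9, 5, 3, 10, 8, 6 = 41 seats, so the divisor must be adjusted.
With modified divisor 87: modified quotas Arden 9.356, Brisco 4.943, Carrow 3.379, Dorne 10.552, Eskel 8.391, Farrow 6.207.
Rounding to the nearest integer: Arden 9, Brisco 5, Carrow 3, Dorne 11, Eskel 8, Farrow 6 (total 42).
Carrow receives 3.

3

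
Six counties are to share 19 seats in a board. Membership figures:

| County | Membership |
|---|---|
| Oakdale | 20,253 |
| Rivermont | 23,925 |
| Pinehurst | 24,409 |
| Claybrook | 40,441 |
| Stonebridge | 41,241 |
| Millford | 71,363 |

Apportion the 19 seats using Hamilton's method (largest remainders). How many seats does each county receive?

Oakdale 2; Rivermont 2; Pinehurst 2; Claybrook 3; Stonebridge 4; Millford 6

The standard divisor is 221632/19 ≈ 11664.842.
Standard quotas: Oakdale 1.7362, Rivermont 2.0510, Pinehurst 2.0925, Claybrook 3.4669, Stonebridge 3.5355, Millford 6.1178.
Lower quotas: Oakdale 1, Rivermont 2, Pinehurst 2, Claybrook 3, Stonebridge 3, Millford 6 (sum 17, leaving 2 seats).
Remainders in descending order: Oakdale 0.7362, Stonebridge 0.5355, Claybrook 0.4669, Millford 0.1178, Pinehurst 0.0925, Rivermont 0.0510.
The surplus seats go to Oakdale, Stonebridge.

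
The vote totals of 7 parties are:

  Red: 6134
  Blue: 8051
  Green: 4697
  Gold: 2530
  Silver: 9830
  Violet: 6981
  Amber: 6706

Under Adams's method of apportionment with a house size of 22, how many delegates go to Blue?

4

Standard divisor 44929/22 ≈ 2042.227; standard quotas: Red 3.004, Blue 3.942, Green 2.300, Gold 1.239, Silver 4.813, Violet 3.418, Amber 3.284.
Rounding up gives 4, 4, 3, 2, 5, 4, 4 = 26 seats, so the divisor must be adjusted.
With modified divisor 2400: modified quotas Red 2.556, Blue 3.355, Green 1.957, Gold 1.054, Silver 4.096, Violet 2.909, Amber 2.794.
Rounding up: Red 3, Blue 4, Green 2, Gold 2, Silver 5, Violet 3, Amber 3 (total 22).
Blue receives 4.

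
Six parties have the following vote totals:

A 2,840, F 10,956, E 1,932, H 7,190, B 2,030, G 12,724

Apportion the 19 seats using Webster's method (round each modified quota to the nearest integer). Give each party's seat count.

A: 1, F: 6, E: 1, H: 4, B: 1, G: 6

Standard divisor 37672/19 ≈ 1982.737; standard quotas: A 1.432, F 5.526, E 0.974, H 3.626, B 1.024, G 6.417.
Rounding to the nearest integer gives A 1, F 6, E 1, H 4, B 1, G 6 — total 19, matching the house size, so no adjustment is needed.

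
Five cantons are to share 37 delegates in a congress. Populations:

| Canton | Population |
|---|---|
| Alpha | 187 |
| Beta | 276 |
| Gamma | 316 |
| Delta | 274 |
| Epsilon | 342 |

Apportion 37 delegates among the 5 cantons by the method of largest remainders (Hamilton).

Total 1395; standard divisor 1395/37 ≈ 37.703.
Standard quotas: Alpha 4.960, Beta 7.320, Gamma 8.381, Delta 7.267, Epsilon 9.071.
Lower quotas: Alpha 4, Beta 7, Gamma 8, Delta 7, Epsilon 9 (sum 35, leaving 2 seats).
Remainders in descending order: Alpha 0.960, Gamma 0.381, Beta 0.320, Delta 0.267, Epsilon 0.071.
Largest remainders: Alpha, Gamma receive the extra seats.

Alpha=5, Beta=7, Gamma=9, Delta=7, Epsilon=9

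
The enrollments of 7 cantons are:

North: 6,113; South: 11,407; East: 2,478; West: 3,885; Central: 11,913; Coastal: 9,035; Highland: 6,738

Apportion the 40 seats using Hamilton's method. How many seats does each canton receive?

The standard divisor is 51569/40 ≈ 1289.225.
Standard quotas: North 4.7416, South 8.8480, East 1.9221, West 3.0134, Central 9.2404, Coastal 7.0081, Highland 5.2264.
Lower quotas: North 4, South 8, East 1, West 3, Central 9, Coastal 7, Highland 5 (sum 37, leaving 3 seats).
Remainders in descending order: East 0.9221, South 0.8480, North 0.7416, Central 0.2404, Highland 0.2264, West 0.0134, Coastal 0.0081.
Largest remainders: East, South, North receive the extra seats.

North: 5, South: 9, East: 2, West: 3, Central: 9, Coastal: 7, Highland: 5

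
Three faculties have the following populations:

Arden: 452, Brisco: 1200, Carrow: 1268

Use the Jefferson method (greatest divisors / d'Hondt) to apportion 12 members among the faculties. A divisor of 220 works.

With modified divisor 220: modified quotas Arden 2.055, Brisco 5.455, Carrow 5.764.
Rounding down: Arden 2, Brisco 5, Carrow 5 (total 12).

Arden 2, Brisco 5, Carrow 5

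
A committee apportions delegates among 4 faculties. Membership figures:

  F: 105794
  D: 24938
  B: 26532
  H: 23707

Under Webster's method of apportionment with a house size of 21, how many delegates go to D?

3

Standard divisor 180971/21 ≈ 8617.667; standard quotas: F 12.276, D 2.894, B 3.079, H 2.751.
Rounding to the nearest integer gives F 12, D 3, B 3, H 3 — total 21, matching the house size, so no adjustment is needed.
D receives 3.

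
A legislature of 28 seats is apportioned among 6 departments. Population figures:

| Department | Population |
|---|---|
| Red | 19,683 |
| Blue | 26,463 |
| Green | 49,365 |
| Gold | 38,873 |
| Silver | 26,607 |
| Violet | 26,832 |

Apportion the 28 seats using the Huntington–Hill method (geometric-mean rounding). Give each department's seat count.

Red: 3, Blue: 4, Green: 7, Gold: 6, Silver: 4, Violet: 4

With divisor 6847: modified quotas Red 2.875, Blue 3.865, Green 7.210, Gold 5.677, Silver 3.886, Violet 3.919.
Geometric-mean thresholds: Red √(2·3)=2.449, Blue √(3·4)=3.464, Green √(7·8)=7.483, Gold √(5·6)=5.477, Silver √(3·4)=3.464, Violet √(3·4)=3.464.
Each quota rounded against its threshold gives Red 3, Blue 4, Green 7, Gold 6, Silver 4, Violet 4 (total 28).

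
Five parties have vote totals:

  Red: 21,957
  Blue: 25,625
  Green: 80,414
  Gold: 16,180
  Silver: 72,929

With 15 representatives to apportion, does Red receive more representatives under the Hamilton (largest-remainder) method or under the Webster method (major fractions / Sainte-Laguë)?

Hamilton: Red 1, Blue 2, Green 6, Gold 1, Silver 5.
Webster: Red 2, Blue 2, Green 5, Gold 1, Silver 5.
Red gets 1 under Hamilton and 2 under Webster.

Webster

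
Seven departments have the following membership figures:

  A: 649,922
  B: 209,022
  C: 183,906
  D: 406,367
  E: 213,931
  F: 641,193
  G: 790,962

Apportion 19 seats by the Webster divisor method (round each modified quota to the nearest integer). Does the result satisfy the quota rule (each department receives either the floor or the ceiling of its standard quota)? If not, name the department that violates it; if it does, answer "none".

Standard quotas: A 3.989, B 1.283, C 1.129, D 2.494, E 1.313, F 3.936, G 4.855.
Webster allocation: A 4, B 1, C 1, D 3, E 1, F 4, G 5.
Every allocation lies between the lower and upper quota.

none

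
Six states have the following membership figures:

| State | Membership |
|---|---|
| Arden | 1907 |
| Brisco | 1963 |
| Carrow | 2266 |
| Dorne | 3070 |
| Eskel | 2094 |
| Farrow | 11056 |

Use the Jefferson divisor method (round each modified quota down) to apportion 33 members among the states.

Standard divisor 22356/33 ≈ 677.455; standard quotas: Arden 2.815, Brisco 2.898, Carrow 3.345, Dorne 4.532, Eskel 3.091, Farrow 16.320.
Rounding down gives 2, 2, 3, 4, 3, 16 = 30 seats, so the divisor must be adjusted.
With modified divisor 620: modified quotas Arden 3.076, Brisco 3.166, Carrow 3.655, Dorne 4.952, Eskel 3.377, Farrow 17.832.
Rounding down: Arden 3, Brisco 3, Carrow 3, Dorne 4, Eskel 3, Farrow 17 (total 33).

Arden 3, Brisco 3, Carrow 3, Dorne 4, Eskel 3, Farrow 17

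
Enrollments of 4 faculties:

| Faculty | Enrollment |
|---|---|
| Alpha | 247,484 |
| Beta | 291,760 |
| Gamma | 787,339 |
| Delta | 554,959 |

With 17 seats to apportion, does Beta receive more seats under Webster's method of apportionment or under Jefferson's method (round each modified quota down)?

Webster: Alpha 2, Beta 3, Gamma 7, Delta 5.
Jefferson: Alpha 2, Beta 2, Gamma 8, Delta 5.
Beta gets 3 under Webster and 2 under Jefferson.

Webster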